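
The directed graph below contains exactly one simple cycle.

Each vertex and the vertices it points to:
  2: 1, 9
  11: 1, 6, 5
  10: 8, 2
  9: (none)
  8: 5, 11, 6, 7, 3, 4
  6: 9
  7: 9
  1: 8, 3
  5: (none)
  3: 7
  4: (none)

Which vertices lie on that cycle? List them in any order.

1, 8, 11

DFS with gray/black marking from 8:
8 gray
  5 gray
  5 black
  11 gray
    1 gray
      1→8: 8 is gray → back edge
Back edge closes the cycle 8 → 11 → 1 → 8; its vertices are {1, 8, 11}.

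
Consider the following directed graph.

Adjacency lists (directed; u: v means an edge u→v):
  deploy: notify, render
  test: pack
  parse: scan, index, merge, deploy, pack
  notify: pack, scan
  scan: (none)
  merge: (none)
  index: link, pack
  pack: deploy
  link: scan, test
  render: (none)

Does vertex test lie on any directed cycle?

No

test lies on a cycle iff there is a path from test back to itself.
Exploring from test, it never reaches itself; equivalently, its strongly connected component is a singleton.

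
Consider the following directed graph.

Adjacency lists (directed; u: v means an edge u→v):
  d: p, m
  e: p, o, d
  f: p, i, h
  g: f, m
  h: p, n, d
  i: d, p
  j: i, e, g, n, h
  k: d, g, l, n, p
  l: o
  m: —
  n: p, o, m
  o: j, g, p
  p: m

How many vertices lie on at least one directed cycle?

A vertex is on a directed cycle iff it belongs to a strongly connected component of size ≥ 2 (or has a self-loop).
The vertices on cycles are {e, f, g, h, j, n, o} — 7 in total.

7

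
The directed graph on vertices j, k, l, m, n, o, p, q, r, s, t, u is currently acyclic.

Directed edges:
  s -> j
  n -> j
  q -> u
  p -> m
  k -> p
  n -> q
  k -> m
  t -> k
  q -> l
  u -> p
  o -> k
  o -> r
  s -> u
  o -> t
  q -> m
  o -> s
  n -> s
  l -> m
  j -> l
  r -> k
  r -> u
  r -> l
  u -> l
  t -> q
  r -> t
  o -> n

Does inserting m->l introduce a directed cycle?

Adding m→l creates a cycle iff l can already reach m.
Path from l: l → m.
So l → … → m → l is a cycle.

Yes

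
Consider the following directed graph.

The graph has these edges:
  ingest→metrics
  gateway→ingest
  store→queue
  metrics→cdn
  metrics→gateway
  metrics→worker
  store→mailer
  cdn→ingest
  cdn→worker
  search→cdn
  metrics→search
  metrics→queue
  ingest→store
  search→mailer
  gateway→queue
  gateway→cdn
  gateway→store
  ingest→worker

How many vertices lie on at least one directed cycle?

A vertex is on a directed cycle iff it belongs to a strongly connected component of size ≥ 2 (or has a self-loop).
The vertices on cycles are {cdn, ingest, search, gateway, metrics} — 5 in total.

5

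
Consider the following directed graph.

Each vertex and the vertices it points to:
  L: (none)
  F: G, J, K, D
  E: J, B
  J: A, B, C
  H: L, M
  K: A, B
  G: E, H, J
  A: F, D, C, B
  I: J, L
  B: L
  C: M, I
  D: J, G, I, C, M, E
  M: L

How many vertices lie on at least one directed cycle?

9

A vertex is on a directed cycle iff it belongs to a strongly connected component of size ≥ 2 (or has a self-loop).
The vertices on cycles are {A, C, D, E, F, G, I, J, K} — 9 in total.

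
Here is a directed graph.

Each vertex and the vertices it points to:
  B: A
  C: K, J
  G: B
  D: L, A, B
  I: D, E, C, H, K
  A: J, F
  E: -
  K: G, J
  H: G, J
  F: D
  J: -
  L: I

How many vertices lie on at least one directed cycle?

10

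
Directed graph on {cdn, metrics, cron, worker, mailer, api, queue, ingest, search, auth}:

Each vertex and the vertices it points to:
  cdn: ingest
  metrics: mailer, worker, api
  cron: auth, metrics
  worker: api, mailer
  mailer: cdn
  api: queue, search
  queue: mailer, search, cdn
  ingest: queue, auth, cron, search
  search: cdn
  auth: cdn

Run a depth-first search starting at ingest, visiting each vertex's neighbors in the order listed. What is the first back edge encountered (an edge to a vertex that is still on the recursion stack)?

DFS from ingest (visiting each vertex's neighbors in the order listed); mark gray on enter, black on exit:
ingest gray
  queue gray
    mailer gray
      cdn gray
        cdn→ingest: ingest is gray → back edge
First back edge: cdn → ingest.

cdn→ingest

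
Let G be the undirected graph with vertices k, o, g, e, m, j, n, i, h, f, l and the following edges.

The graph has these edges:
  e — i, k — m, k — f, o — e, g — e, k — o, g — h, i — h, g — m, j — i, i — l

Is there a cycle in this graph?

DFS, tracking each vertex's parent; an edge to a visited non-parent vertex closes a cycle.
Start from f:
visit f (parent –)
  visit k (parent f)
    visit o (parent k)
      visit e (parent o)
        visit i (parent e)
          visit h (parent i)
            h–i: parent, skip
            visit g (parent h)
              g–h: parent, skip
              visit m (parent g)
                m–k: k visited and ≠ parent → cycle
Cycle: k – o – e – i – h – g – m – k.

Yes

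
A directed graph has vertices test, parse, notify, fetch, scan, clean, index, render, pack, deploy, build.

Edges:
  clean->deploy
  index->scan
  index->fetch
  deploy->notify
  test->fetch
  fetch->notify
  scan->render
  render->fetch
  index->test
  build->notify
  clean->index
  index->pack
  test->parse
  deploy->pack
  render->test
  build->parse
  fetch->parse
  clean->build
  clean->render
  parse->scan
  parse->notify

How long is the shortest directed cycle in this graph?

For each vertex v, BFS finds the shortest path from v back to v.
The shortest such closed walk is scan → render → test → parse → scan, length 4.

4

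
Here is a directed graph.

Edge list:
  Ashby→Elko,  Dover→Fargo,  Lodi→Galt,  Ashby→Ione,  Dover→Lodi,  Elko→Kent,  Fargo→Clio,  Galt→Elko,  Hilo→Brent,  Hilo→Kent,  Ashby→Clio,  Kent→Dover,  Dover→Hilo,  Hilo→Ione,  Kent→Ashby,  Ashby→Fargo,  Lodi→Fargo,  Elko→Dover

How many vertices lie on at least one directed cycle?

A vertex is on a directed cycle iff it belongs to a strongly connected component of size ≥ 2 (or has a self-loop).
The vertices on cycles are {Elko, Galt, Hilo, Kent, Lodi, Ashby, Dover} — 7 in total.

7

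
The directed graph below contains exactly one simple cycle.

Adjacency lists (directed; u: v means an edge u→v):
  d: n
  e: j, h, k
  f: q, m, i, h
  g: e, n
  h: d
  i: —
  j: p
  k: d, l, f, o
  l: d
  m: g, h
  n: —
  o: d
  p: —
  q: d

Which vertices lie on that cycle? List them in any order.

e, f, g, k, m

DFS with gray/black marking from e:
e gray
  j gray
    p gray
    p black
  j black
  h gray
    d gray
      n gray
      n black
    d black
  h black
  k gray
    k→d: d black — skip
    l gray
      l→d: d black — skip
    l black
    f gray
      q gray
        q→d: d black — skip
      q black
      m gray
        g gray
          g→e: e is gray → back edge
Back edge closes the cycle e → k → f → m → g → e; its vertices are {e, f, g, k, m}.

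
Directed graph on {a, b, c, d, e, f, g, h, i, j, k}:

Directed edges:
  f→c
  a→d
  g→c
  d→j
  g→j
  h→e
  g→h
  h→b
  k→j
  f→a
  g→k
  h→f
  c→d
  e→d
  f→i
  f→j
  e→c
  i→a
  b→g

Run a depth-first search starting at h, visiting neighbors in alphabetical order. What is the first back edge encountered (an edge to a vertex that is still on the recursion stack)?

g→h

DFS from h (visiting neighbors in alphabetical order); mark gray on enter, black on exit:
h gray
  b gray
    g gray
      c gray
        d gray
          j gray
          j black
        d black
      c black
      g→h: h is gray → back edge
First back edge: g → h.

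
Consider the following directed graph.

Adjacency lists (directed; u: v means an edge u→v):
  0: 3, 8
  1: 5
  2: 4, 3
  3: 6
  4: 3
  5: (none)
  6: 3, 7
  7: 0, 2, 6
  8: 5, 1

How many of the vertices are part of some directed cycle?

6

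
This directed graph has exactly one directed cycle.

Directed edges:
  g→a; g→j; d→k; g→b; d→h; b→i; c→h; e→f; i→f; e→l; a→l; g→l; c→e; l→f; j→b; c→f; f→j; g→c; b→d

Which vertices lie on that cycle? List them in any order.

b, f, i, j

DFS with gray/black marking from b:
b gray
  d gray
    h gray
    h black
    k gray
    k black
  d black
  i gray
    f gray
      j gray
        j→b: b is gray → back edge
Back edge closes the cycle b → i → f → j → b; its vertices are {b, f, i, j}.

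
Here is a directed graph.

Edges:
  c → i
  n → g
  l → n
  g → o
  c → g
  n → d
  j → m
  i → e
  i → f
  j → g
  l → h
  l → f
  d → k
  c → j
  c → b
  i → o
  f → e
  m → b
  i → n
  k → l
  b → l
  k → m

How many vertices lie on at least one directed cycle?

A vertex is on a directed cycle iff it belongs to a strongly connected component of size ≥ 2 (or has a self-loop).
The vertices on cycles are {b, d, k, l, m, n} — 6 in total.

6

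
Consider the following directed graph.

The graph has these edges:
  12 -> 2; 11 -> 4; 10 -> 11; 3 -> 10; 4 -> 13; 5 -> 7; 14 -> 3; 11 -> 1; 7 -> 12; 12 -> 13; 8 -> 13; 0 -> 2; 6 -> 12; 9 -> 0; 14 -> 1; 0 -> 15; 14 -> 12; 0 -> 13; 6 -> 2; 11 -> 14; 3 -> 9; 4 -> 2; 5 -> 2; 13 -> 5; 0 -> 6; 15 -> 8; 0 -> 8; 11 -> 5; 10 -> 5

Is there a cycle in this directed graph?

DFS with white/gray/black marking, starting from 1:
1 gray
1 black
0 gray
  6 gray
    12 gray
      13 gray
        5 gray
          7 gray
            7→12: 12 is gray → back edge
Back edge found, so a cycle exists: 12 → 13 → 5 → 7 → 12.

Yes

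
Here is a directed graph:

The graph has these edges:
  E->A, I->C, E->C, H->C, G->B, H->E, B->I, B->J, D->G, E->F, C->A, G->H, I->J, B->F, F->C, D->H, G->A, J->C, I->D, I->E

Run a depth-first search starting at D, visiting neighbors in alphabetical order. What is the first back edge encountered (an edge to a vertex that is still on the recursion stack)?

I→D

DFS from D (visiting neighbors in alphabetical order); mark gray on enter, black on exit:
D gray
  G gray
    A gray
    A black
    B gray
      F gray
        C gray
          C→A: A black — skip
        C black
      F black
      I gray
        I→C: C black — skip
        I→D: D is gray → back edge
First back edge: I → D.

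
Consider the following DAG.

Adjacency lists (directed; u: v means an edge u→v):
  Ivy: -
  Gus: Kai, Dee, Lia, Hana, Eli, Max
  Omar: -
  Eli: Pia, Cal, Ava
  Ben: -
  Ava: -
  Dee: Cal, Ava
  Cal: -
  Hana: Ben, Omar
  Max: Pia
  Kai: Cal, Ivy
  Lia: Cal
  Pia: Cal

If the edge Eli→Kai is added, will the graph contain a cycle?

Adding Eli→Kai creates a cycle iff Kai can already reach Eli.
Explore from Kai: no path reaches Eli. The graph stays acyclic.

No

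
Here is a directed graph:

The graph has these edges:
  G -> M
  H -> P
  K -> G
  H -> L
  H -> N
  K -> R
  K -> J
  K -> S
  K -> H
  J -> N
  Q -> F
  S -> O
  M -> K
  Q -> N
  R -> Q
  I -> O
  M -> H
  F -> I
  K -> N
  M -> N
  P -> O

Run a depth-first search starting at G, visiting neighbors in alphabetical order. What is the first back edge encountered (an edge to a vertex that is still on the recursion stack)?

K->G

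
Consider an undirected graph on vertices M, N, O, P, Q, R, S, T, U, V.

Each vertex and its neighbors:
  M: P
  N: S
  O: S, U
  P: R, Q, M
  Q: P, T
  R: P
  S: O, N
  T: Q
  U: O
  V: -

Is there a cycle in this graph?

DFS, tracking each vertex's parent; an edge to a visited non-parent vertex closes a cycle.
Start from O:
visit O (parent –)
  visit S (parent O)
    S–O: parent, skip
    visit N (parent S)
      N–S: parent, skip
  visit U (parent O)
    U–O: parent, skip
visit M (parent –)
  visit P (parent M)
    visit R (parent P)
      R–P: parent, skip
    visit Q (parent P)
      Q–P: parent, skip
      visit T (parent Q)
        T–Q: parent, skip
    P–M: parent, skip
visit V (parent –)
No non-parent visited neighbor found — the graph is a forest.

No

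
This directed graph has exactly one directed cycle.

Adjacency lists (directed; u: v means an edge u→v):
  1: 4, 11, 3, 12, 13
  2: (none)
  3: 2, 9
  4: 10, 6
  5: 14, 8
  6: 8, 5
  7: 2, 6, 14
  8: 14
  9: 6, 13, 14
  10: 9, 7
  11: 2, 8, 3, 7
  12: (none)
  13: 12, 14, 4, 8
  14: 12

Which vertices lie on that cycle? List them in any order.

DFS with gray/black marking from 4:
4 gray
  10 gray
    9 gray
      6 gray
        8 gray
          14 gray
            12 gray
            12 black
          14 black
        8 black
        5 gray
          5→14: 14 black — skip
          5→8: 8 black — skip
        5 black
      6 black
      13 gray
        13→12: 12 black — skip
        13→14: 14 black — skip
        13→4: 4 is gray → back edge
Back edge closes the cycle 4 → 10 → 9 → 13 → 4; its vertices are {4, 9, 10, 13}.

4, 9, 10, 13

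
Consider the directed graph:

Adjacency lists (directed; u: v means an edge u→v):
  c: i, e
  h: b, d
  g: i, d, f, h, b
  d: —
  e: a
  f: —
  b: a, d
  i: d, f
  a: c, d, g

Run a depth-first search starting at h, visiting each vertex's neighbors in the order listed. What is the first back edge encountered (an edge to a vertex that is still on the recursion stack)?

DFS from h (visiting each vertex's neighbors in the order listed); mark gray on enter, black on exit:
h gray
  b gray
    a gray
      c gray
        i gray
          d gray
          d black
          f gray
          f black
        i black
        e gray
          e→a: a is gray → back edge
First back edge: e → a.

e->a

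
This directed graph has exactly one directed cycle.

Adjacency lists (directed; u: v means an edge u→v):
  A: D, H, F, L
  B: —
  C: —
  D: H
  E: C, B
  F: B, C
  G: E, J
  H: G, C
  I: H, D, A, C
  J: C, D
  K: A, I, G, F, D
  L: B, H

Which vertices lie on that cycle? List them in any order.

D, G, H, J

DFS with gray/black marking from G:
G gray
  E gray
    C gray
    C black
    B gray
    B black
  E black
  J gray
    J→C: C black — skip
    D gray
      H gray
        H→G: G is gray → back edge
Back edge closes the cycle G → J → D → H → G; its vertices are {D, G, H, J}.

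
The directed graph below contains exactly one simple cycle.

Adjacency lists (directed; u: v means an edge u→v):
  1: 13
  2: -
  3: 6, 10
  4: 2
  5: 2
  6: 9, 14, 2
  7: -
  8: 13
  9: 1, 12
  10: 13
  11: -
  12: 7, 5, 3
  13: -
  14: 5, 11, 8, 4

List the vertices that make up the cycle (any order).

3, 6, 9, 12

DFS with gray/black marking from 6:
6 gray
  9 gray
    1 gray
      13 gray
      13 black
    1 black
    12 gray
      7 gray
      7 black
      5 gray
        2 gray
        2 black
      5 black
      3 gray
        3→6: 6 is gray → back edge
Back edge closes the cycle 6 → 9 → 12 → 3 → 6; its vertices are {3, 6, 9, 12}.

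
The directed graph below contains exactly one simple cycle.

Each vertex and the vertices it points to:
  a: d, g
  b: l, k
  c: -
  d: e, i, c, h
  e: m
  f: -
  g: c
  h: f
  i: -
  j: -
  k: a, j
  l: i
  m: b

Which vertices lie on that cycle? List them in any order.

DFS with gray/black marking from a:
a gray
  d gray
    e gray
      m gray
        b gray
          l gray
            i gray
            i black
          l black
          k gray
            k→a: a is gray → back edge
Back edge closes the cycle a → d → e → m → b → k → a; its vertices are {a, b, d, e, k, m}.

a, b, d, e, k, m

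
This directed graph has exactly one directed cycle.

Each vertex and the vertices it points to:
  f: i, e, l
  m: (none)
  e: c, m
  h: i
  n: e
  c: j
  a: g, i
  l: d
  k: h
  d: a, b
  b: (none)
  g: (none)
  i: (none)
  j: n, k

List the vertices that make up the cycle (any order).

c, e, j, n

DFS with gray/black marking from e:
e gray
  c gray
    j gray
      n gray
        n→e: e is gray → back edge
Back edge closes the cycle e → c → j → n → e; its vertices are {c, e, j, n}.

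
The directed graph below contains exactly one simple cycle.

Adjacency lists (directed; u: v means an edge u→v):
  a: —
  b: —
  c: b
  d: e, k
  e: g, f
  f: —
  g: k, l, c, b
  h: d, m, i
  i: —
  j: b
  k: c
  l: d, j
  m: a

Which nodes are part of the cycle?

DFS with gray/black marking from d:
d gray
  e gray
    g gray
      k gray
        c gray
          b gray
          b black
        c black
      k black
      l gray
        l→d: d is gray → back edge
Back edge closes the cycle d → e → g → l → d; its vertices are {d, e, g, l}.

d, e, g, l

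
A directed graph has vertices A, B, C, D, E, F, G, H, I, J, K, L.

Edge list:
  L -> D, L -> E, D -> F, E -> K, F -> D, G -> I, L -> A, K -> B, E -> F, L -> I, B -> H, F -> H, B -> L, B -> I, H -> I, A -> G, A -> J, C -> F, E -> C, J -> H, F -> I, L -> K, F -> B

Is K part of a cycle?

Yes

K is on a cycle iff K can reach itself via ≥1 edge.
K → B → L → K — yes.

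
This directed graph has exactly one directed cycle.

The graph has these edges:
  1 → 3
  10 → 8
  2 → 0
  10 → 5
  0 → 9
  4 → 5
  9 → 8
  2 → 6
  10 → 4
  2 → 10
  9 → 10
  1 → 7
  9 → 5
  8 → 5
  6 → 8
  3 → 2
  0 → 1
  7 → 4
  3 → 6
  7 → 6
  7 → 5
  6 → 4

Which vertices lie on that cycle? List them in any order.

DFS with gray/black marking from 0:
0 gray
  9 gray
    8 gray
      5 gray
      5 black
    8 black
    10 gray
      10→8: 8 black — skip
      10→5: 5 black — skip
      4 gray
        4→5: 5 black — skip
      4 black
    10 black
    9→5: 5 black — skip
  9 black
  1 gray
    7 gray
      7→5: 5 black — skip
      7→4: 4 black — skip
      6 gray
        6→4: 4 black — skip
        6→8: 8 black — skip
      6 black
    7 black
    3 gray
      3→6: 6 black — skip
      2 gray
        2→10: 10 black — skip
        2→0: 0 is gray → back edge
Back edge closes the cycle 0 → 1 → 3 → 2 → 0; its vertices are {0, 1, 2, 3}.

0, 1, 2, 3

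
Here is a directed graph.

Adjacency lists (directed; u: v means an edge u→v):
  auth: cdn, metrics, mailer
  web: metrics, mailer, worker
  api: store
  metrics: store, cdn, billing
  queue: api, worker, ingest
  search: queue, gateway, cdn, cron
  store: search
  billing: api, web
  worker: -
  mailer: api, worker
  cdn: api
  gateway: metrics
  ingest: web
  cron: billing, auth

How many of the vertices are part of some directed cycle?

13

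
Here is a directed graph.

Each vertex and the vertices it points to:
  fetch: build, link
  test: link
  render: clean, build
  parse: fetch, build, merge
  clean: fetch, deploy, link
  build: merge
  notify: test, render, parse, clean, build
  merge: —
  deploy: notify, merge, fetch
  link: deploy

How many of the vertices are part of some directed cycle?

8

A vertex is on a directed cycle iff it belongs to a strongly connected component of size ≥ 2 (or has a self-loop).
The vertices on cycles are {link, test, clean, fetch, parse, deploy, notify, render} — 8 in total.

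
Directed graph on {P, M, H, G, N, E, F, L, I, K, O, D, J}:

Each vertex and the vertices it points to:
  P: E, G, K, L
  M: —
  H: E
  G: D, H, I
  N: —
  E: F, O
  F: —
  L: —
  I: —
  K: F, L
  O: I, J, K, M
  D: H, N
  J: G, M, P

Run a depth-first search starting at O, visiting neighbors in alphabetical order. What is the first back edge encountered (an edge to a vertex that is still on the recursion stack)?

E->O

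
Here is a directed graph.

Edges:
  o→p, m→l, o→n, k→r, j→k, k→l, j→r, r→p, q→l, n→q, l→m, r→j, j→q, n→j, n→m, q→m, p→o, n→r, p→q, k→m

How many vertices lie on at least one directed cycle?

8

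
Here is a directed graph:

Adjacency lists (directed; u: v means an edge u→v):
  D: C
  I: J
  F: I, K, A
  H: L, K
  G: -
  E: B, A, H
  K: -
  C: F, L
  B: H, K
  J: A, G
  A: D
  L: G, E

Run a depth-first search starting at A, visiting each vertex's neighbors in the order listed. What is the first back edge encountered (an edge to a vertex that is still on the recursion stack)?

J->A

DFS from A (visiting each vertex's neighbors in the order listed); mark gray on enter, black on exit:
A gray
  D gray
    C gray
      F gray
        I gray
          J gray
            J→A: A is gray → back edge
First back edge: J → A.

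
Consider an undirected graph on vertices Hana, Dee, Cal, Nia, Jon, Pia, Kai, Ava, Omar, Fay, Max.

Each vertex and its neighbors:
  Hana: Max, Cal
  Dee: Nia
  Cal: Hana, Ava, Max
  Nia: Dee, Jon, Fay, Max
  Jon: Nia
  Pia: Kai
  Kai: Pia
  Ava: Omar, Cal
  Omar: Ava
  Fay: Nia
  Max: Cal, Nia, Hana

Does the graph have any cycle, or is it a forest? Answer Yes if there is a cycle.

Yes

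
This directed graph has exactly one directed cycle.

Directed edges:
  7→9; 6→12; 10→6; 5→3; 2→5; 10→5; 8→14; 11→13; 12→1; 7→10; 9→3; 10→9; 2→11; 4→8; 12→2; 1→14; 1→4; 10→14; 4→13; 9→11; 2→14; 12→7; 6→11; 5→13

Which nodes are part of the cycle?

6, 7, 10, 12

DFS with gray/black marking from 12:
12 gray
  1 gray
    14 gray
    14 black
    4 gray
      13 gray
      13 black
      8 gray
        8→14: 14 black — skip
      8 black
    4 black
  1 black
  2 gray
    2→14: 14 black — skip
    5 gray
      3 gray
      3 black
      5→13: 13 black — skip
    5 black
    11 gray
      11→13: 13 black — skip
    11 black
  2 black
  7 gray
    10 gray
      6 gray
        6→11: 11 black — skip
        6→12: 12 is gray → back edge
Back edge closes the cycle 12 → 7 → 10 → 6 → 12; its vertices are {6, 7, 10, 12}.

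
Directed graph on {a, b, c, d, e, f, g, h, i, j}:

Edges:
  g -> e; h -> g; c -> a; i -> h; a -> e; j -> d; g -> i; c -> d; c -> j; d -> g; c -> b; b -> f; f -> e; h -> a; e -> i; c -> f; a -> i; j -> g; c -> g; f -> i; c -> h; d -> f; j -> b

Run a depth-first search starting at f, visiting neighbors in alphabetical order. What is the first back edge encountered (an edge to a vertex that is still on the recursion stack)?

a->e

DFS from f (visiting neighbors in alphabetical order); mark gray on enter, black on exit:
f gray
  e gray
    i gray
      h gray
        a gray
          a→e: e is gray → back edge
First back edge: a → e.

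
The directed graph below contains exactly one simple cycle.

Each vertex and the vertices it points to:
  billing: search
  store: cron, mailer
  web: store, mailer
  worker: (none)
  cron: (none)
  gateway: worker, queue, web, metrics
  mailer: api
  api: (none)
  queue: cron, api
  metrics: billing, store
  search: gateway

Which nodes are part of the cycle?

DFS with gray/black marking from gateway:
gateway gray
  worker gray
  worker black
  queue gray
    cron gray
    cron black
    api gray
    api black
  queue black
  web gray
    store gray
      store→cron: cron black — skip
      mailer gray
        mailer→api: api black — skip
      mailer black
    store black
    web→mailer: mailer black — skip
  web black
  metrics gray
    billing gray
      search gray
        search→gateway: gateway is gray → back edge
Back edge closes the cycle gateway → metrics → billing → search → gateway; its vertices are {search, billing, gateway, metrics}.

search, billing, gateway, metrics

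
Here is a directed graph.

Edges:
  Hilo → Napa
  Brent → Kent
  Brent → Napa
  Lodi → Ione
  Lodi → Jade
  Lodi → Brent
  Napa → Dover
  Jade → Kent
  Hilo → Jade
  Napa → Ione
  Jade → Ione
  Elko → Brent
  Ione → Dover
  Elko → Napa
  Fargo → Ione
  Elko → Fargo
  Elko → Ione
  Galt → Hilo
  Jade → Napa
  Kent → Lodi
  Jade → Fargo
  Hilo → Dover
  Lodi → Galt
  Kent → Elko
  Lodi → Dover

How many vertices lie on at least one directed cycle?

7

A vertex is on a directed cycle iff it belongs to a strongly connected component of size ≥ 2 (or has a self-loop).
The vertices on cycles are {Elko, Galt, Hilo, Jade, Kent, Lodi, Brent} — 7 in total.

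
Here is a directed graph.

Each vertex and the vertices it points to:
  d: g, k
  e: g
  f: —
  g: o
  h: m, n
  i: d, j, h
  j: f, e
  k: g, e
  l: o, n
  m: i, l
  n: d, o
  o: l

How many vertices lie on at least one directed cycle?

10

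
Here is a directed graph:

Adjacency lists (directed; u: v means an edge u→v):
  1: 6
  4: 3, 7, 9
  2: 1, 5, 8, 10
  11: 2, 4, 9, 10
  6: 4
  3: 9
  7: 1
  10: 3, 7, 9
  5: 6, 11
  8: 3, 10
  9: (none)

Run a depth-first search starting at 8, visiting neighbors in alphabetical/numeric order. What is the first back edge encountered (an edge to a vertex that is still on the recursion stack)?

DFS from 8 (visiting neighbors in alphabetical/numeric order); mark gray on enter, black on exit:
8 gray
  3 gray
    9 gray
    9 black
  3 black
  10 gray
    10→3: 3 black — skip
    7 gray
      1 gray
        6 gray
          4 gray
            4→3: 3 black — skip
            4→7: 7 is gray → back edge
First back edge: 4 → 7.

4->7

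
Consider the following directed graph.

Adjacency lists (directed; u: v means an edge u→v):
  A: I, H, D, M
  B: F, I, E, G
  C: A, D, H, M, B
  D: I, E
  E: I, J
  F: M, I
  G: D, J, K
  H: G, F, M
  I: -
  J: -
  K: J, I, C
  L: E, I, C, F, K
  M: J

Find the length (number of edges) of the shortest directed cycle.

4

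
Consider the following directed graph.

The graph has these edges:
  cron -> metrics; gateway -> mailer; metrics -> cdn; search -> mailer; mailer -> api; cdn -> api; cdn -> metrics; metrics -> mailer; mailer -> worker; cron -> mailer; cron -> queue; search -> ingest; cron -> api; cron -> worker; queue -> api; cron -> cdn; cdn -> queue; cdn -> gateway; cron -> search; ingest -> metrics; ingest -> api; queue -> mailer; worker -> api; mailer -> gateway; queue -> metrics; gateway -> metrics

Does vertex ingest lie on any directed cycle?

No

ingest lies on a cycle iff there is a path from ingest back to itself.
Exploring from ingest, it never reaches itself; equivalently, its strongly connected component is a singleton.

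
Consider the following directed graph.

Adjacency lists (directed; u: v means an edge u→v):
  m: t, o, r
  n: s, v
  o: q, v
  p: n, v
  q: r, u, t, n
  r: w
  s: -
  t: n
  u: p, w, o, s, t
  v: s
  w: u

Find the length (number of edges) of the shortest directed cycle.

For each vertex v, BFS finds the shortest path from v back to v.
The shortest such closed walk is u → w → u, length 2.

2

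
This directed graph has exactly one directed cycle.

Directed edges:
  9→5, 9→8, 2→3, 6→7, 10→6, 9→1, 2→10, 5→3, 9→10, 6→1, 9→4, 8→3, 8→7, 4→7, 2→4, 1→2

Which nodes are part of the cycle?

1, 2, 6, 10

DFS with gray/black marking from 1:
1 gray
  2 gray
    3 gray
    3 black
    4 gray
      7 gray
      7 black
    4 black
    10 gray
      6 gray
        6→7: 7 black — skip
        6→1: 1 is gray → back edge
Back edge closes the cycle 1 → 2 → 10 → 6 → 1; its vertices are {1, 2, 6, 10}.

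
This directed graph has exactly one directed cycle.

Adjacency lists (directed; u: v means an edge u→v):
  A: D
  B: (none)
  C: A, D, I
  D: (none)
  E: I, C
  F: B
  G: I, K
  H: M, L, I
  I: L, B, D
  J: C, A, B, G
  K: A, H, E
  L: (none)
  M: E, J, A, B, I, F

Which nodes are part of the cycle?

G, H, J, K, M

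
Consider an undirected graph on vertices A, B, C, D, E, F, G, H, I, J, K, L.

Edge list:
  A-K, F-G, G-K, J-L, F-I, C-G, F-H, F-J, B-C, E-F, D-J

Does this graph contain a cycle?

No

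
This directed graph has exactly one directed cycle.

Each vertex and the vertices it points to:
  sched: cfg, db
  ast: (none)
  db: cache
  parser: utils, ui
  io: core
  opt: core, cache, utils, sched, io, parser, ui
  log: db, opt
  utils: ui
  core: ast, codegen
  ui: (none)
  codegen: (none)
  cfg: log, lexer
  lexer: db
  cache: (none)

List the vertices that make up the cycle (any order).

cfg, log, opt, sched

DFS with gray/black marking from opt:
opt gray
  core gray
    ast gray
    ast black
    codegen gray
    codegen black
  core black
  cache gray
  cache black
  utils gray
    ui gray
    ui black
  utils black
  sched gray
    cfg gray
      log gray
        db gray
          db→cache: cache black — skip
        db black
        log→opt: opt is gray → back edge
Back edge closes the cycle opt → sched → cfg → log → opt; its vertices are {cfg, log, opt, sched}.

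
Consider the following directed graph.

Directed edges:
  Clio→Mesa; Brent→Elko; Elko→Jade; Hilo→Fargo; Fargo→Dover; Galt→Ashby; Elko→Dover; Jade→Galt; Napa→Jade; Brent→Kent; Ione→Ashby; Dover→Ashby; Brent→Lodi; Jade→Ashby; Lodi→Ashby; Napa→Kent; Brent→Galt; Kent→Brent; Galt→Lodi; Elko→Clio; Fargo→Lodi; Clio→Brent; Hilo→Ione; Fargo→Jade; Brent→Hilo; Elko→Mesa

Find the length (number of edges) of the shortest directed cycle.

2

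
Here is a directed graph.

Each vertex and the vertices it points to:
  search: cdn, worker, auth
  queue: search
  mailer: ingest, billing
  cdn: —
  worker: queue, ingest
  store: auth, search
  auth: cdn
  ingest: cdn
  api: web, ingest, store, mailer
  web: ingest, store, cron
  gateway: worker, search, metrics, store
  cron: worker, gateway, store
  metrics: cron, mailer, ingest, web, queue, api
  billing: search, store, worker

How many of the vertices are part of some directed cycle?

A vertex is on a directed cycle iff it belongs to a strongly connected component of size ≥ 2 (or has a self-loop).
The vertices on cycles are {api, web, cron, queue, search, worker, gateway, metrics} — 8 in total.

8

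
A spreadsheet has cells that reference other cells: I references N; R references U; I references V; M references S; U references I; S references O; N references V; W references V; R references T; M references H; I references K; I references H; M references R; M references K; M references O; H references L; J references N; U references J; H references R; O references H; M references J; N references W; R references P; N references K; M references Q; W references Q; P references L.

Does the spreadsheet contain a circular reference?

DFS with white/gray/black marking, starting from P:
P gray
  L gray
  L black
P black
U gray
  J gray
    N gray
      V gray
      V black
      K gray
      K black
      W gray
        W→V: V black — skip
        Q gray
        Q black
      W black
    N black
  J black
  I gray
    I→N: N black — skip
    I→V: V black — skip
    I→K: K black — skip
    H gray
      H→L: L black — skip
      R gray
        T gray
        T black
        R→U: U is gray → back edge
Back edge found, so a cycle exists: U → I → H → R → U.

Yes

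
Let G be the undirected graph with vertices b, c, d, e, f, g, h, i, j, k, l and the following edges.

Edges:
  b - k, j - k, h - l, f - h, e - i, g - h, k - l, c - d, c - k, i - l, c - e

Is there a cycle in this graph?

Yes

DFS, tracking each vertex's parent; an edge to a visited non-parent vertex closes a cycle.
Start from d:
visit d (parent –)
  visit c (parent d)
    visit e (parent c)
      visit i (parent e)
        i–e: parent, skip
        visit l (parent i)
          l–i: parent, skip
          visit k (parent l)
            visit j (parent k)
              j–k: parent, skip
            k–c: c visited and ≠ parent → cycle
Cycle: c – e – i – l – k – c.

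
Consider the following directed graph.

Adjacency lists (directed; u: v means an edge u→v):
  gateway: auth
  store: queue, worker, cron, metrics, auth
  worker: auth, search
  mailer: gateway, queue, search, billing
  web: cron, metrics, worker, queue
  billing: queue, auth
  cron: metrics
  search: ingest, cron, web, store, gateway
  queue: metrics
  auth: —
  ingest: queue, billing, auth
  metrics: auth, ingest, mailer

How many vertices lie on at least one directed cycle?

10

A vertex is on a directed cycle iff it belongs to a strongly connected component of size ≥ 2 (or has a self-loop).
The vertices on cycles are {web, cron, queue, store, ingest, mailer, search, worker, billing, metrics} — 10 in total.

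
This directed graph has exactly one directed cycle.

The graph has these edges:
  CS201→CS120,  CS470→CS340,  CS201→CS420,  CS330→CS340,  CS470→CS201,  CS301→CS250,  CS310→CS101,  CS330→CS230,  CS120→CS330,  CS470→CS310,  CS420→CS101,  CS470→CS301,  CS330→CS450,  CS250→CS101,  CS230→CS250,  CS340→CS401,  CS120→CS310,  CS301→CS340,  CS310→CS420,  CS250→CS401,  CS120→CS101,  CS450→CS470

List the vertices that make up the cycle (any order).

DFS with gray/black marking from CS330:
CS330 gray
  CS230 gray
    CS250 gray
      CS101 gray
      CS101 black
      CS401 gray
      CS401 black
    CS250 black
  CS230 black
  CS340 gray
    CS340→CS401: CS401 black — skip
  CS340 black
  CS450 gray
    CS470 gray
      CS201 gray
        CS420 gray
          CS420→CS101: CS101 black — skip
        CS420 black
        CS120 gray
          CS120→CS330: CS330 is gray → back edge
Back edge closes the cycle CS330 → CS450 → CS470 → CS201 → CS120 → CS330; its vertices are {CS120, CS201, CS330, CS450, CS470}.

CS120, CS201, CS330, CS450, CS470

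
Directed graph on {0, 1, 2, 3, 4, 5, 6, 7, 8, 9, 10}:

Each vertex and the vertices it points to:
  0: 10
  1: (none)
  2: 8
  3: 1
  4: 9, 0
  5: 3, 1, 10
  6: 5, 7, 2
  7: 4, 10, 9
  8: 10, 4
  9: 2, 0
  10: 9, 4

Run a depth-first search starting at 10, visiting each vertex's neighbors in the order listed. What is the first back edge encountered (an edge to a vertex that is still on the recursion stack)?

DFS from 10 (visiting each vertex's neighbors in the order listed); mark gray on enter, black on exit:
10 gray
  9 gray
    2 gray
      8 gray
        8→10: 10 is gray → back edge
First back edge: 8 → 10.

8→10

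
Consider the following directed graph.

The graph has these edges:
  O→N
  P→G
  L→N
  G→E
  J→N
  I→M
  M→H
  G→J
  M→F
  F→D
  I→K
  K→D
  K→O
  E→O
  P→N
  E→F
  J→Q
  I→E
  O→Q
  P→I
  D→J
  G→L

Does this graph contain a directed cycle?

No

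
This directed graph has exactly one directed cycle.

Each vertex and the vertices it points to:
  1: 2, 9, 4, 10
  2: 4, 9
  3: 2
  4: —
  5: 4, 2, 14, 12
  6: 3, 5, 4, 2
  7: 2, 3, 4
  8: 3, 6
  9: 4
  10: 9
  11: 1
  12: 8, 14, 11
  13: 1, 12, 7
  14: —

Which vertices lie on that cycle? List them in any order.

5, 6, 8, 12

DFS with gray/black marking from 12:
12 gray
  8 gray
    3 gray
      2 gray
        4 gray
        4 black
        9 gray
          9→4: 4 black — skip
        9 black
      2 black
    3 black
    6 gray
      6→3: 3 black — skip
      5 gray
        5→4: 4 black — skip
        5→2: 2 black — skip
        14 gray
        14 black
        5→12: 12 is gray → back edge
Back edge closes the cycle 12 → 8 → 6 → 5 → 12; its vertices are {5, 6, 8, 12}.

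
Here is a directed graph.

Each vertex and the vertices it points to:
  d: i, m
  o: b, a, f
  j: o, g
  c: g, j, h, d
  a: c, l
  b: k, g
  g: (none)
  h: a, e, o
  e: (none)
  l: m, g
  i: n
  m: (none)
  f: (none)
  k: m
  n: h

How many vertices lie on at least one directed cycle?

A vertex is on a directed cycle iff it belongs to a strongly connected component of size ≥ 2 (or has a self-loop).
The vertices on cycles are {a, c, d, h, i, j, n, o} — 8 in total.

8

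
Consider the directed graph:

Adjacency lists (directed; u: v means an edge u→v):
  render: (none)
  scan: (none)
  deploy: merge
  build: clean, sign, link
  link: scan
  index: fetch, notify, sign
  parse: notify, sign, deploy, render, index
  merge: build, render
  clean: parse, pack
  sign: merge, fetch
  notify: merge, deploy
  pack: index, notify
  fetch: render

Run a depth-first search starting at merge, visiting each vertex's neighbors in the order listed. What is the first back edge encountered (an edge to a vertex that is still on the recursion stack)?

DFS from merge (visiting each vertex's neighbors in the order listed); mark gray on enter, black on exit:
merge gray
  build gray
    clean gray
      parse gray
        notify gray
          notify→merge: merge is gray → back edge
First back edge: notify → merge.

notify→merge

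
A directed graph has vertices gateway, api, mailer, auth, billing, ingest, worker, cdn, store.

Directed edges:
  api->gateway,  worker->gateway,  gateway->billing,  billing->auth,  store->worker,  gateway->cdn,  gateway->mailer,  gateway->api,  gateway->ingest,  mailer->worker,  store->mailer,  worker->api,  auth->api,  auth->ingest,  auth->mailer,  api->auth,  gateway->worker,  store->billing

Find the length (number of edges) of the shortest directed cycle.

2

For each vertex v, BFS finds the shortest path from v back to v.
The shortest such closed walk is worker → gateway → worker, length 2.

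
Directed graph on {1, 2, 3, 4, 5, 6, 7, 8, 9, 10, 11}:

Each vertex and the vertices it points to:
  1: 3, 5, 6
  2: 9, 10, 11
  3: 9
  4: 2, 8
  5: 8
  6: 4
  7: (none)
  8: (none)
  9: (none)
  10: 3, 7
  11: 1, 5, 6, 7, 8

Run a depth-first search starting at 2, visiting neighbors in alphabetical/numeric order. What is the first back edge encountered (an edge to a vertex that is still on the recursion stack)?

4->2

DFS from 2 (visiting neighbors in alphabetical/numeric order); mark gray on enter, black on exit:
2 gray
  9 gray
  9 black
  10 gray
    3 gray
      3→9: 9 black — skip
    3 black
    7 gray
    7 black
  10 black
  11 gray
    1 gray
      1→3: 3 black — skip
      5 gray
        8 gray
        8 black
      5 black
      6 gray
        4 gray
          4→2: 2 is gray → back edge
First back edge: 4 → 2.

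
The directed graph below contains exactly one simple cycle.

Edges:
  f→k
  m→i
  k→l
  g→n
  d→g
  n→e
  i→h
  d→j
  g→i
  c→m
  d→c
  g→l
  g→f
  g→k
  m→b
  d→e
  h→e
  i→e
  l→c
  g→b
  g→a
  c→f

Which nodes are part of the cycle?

c, f, k, l

DFS with gray/black marking from c:
c gray
  f gray
    k gray
      l gray
        l→c: c is gray → back edge
Back edge closes the cycle c → f → k → l → c; its vertices are {c, f, k, l}.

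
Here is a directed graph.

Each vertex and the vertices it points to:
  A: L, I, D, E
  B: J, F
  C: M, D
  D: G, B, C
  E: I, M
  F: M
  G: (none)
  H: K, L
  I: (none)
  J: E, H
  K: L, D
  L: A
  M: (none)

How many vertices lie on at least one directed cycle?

8

A vertex is on a directed cycle iff it belongs to a strongly connected component of size ≥ 2 (or has a self-loop).
The vertices on cycles are {A, B, C, D, H, J, K, L} — 8 in total.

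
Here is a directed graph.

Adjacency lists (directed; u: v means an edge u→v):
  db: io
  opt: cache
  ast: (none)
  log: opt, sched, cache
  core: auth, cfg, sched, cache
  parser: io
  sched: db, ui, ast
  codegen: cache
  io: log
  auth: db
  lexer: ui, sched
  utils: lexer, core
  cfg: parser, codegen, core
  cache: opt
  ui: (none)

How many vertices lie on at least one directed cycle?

A vertex is on a directed cycle iff it belongs to a strongly connected component of size ≥ 2 (or has a self-loop).
The vertices on cycles are {db, io, cfg, log, opt, core, cache, sched} — 8 in total.

8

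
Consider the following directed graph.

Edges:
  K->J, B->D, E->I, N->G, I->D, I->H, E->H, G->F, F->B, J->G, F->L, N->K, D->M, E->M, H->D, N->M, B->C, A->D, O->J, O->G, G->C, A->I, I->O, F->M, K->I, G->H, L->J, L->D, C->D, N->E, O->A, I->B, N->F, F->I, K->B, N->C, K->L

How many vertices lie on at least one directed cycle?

7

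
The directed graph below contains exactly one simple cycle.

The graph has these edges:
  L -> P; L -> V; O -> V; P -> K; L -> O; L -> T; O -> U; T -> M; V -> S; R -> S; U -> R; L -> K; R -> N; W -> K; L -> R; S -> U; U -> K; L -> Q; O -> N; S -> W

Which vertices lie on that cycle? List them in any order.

R, S, U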